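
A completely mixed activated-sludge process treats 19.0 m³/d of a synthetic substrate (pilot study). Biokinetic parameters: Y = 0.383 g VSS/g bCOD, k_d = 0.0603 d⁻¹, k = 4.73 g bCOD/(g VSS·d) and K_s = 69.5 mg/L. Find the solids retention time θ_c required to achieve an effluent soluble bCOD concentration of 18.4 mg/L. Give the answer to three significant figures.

θ_c ≈ 3.14 d

At the target effluent, Y k S/(K_s+S) = 0.383×4.73×18.4/87.90 = 0.3792 d⁻¹.
Then 1/θ_c = μ − k_d = 0.3792 − 0.0603 = 0.3189 d⁻¹, giving θ_c = 3.136 d.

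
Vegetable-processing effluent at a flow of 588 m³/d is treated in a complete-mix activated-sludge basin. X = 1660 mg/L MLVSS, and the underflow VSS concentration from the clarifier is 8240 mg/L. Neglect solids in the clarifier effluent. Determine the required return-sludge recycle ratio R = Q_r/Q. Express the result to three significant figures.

Mass balance around the secondary clarifier (neglecting effluent solids): R = X / (X_r − X) = 1660 / (8240 − 1660) = 0.2523.

R ≈ 0.252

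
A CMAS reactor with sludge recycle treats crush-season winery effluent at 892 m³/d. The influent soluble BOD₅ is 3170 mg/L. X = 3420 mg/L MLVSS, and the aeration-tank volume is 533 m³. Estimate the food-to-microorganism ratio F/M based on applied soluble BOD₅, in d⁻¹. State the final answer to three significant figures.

F/M ≈ 1.55 d⁻¹

F/M = Q·S₀ / (V·X) = 892 × 3170 / (533.0 × 3420) = 1.551 g soluble BOD₅·(g VSS·d)⁻¹.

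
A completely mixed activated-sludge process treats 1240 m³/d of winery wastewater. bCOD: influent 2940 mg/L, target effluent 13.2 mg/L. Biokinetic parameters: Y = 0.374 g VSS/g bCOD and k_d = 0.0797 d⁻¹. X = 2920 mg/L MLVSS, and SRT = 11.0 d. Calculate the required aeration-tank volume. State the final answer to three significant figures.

From the SRT design equation V = Y Q (S₀−S) θ_c / [X (1 + k_d θ_c)] = 0.374 × 1240 × (2940 − 13.2) × 11.0 / [2920 × (1 + 0.0797 × 11.0)] = 1.49×10^7 / 5480 = 2725 m³.

V ≈ 2720 m³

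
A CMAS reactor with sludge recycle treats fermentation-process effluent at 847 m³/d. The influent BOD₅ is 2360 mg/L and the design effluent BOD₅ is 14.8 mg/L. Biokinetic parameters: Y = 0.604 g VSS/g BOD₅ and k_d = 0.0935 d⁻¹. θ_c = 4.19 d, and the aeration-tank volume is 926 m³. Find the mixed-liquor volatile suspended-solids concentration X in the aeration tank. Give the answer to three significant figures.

X ≈ 3900 mg/L

X = Y·Q·ΔS·θ_c / [V·(1 + k_d θ_c)] = 0.604 × 847 × (2360 − 14.8) × 4.19 / [926 × (1 + 0.0935 × 4.19)] = 3901 mg/L.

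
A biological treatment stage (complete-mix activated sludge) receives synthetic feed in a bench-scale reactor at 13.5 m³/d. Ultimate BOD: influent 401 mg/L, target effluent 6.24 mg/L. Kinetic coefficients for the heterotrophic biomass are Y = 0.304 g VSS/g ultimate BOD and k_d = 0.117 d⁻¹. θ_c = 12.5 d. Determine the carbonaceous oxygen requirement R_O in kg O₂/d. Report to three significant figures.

R_O ≈ 4.40 kg O₂/d

The observed yield is Y_obs = Y/(1 + k_d·θ_c) = 0.304 / (1 + 0.117 × 12.5) = 0.304 / 2.463 = 0.1235 g VSS per g ultimate BOD removed.
Q·(S₀ − S) = 13.5 × (401 − 6.24) × 10⁻³ = 5.329 kg/d removed.
P_X = Y_obs·Q·(S₀ − S) = 0.1235 × 5.329 = 0.6579 kg VSS/d.
R_O = Q·ΔS − 1.42 P_X = 5.329 − 0.9342 = 4.395 kg O₂/d.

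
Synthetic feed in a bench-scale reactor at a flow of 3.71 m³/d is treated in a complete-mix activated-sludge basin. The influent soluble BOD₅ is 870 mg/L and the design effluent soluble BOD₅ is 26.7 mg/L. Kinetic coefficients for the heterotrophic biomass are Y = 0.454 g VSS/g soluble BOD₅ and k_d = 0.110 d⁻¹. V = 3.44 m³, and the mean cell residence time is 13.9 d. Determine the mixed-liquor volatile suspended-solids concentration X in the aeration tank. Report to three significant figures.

X ≈ 2270 mg/L

From V·X·(1 + k_d·θ_c) = Y·Q·(S₀ − S)·θ_c: X = 0.454 × 3.71 × (870 − 26.7) × 13.9 / [3.44 × (1 + 0.110 × 13.9)] = 2269 mg/L.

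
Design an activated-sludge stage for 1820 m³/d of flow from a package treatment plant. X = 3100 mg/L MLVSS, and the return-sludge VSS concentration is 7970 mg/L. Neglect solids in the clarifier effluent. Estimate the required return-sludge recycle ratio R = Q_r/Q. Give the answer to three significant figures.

R ≈ 0.637

R = Q_r/Q = X/(X_r − X) = 3100 / (7970 − 3100) = 0.6366.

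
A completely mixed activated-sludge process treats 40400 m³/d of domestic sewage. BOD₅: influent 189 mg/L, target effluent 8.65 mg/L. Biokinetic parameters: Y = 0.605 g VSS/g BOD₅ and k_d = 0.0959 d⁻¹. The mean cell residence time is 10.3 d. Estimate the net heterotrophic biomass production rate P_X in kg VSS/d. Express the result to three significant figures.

P_X ≈ 2220 kg VSS/d

The observed yield is Y_obs = Y/(1 + k_d·θ_c) = 0.605 / (1 + 0.0959 × 10.3) = 0.605 / 1.988 = 0.3044 g VSS per g BOD₅ removed.
Mass of BOD₅ removed per day: Q(S₀ − S) = 40400 × 180.3 g/m³ = 7286 kg/d.
P_X = Y_obs · Q(S₀ − S) = 0.3044 × 7286 = 2218 kg VSS/d.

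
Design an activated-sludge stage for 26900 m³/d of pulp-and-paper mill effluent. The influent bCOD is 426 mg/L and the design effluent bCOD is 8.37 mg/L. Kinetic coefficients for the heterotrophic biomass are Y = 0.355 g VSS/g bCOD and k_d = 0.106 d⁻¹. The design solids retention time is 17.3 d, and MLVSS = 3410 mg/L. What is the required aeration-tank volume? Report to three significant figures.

V ≈ 7140 m³

From the SRT design equation V = Y Q (S₀−S) θ_c / [X (1 + k_d θ_c)] = 0.355 × 26900 × (426 − 8.37) × 17.3 / [3410 × (1 + 0.106 × 17.3)] = 6.9×10^7 / 9663 = 7140 m³.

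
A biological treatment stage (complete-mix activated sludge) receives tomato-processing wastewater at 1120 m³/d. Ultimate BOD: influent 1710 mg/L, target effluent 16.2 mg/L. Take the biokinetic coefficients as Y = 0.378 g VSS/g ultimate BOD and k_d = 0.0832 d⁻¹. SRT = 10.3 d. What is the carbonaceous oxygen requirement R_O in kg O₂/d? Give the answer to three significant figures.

R_O ≈ 1350 kg O₂/d

Correct the yield for decay: Y_obs = Y/(1 + k_d θ_c) = 0.378 / (1 + 0.0832 × 10.3) = 0.378 / 1.857 = 0.2036.
Substrate removed = Q·(S₀ − S) = 1120 m³/d × (1710 − 16.2) g/m³ = 1.9×10^6 g/d = 1897 kg/d.
P_X = Y_obs·Q·(S₀ − S) = 0.2036 × 1897 = 386.2 kg VSS/d.
Carbonaceous O₂ demand = substrate oxidised − cell-mass equivalent = 1897 − 1.42 × 386.2 = 1349 kg O₂/d.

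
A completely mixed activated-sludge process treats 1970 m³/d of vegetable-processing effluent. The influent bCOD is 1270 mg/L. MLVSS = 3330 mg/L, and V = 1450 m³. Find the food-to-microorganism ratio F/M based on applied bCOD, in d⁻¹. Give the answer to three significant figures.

F/M ≈ 0.518 d⁻¹

F/M = applied load / biomass = Q·S₀/(V·X) = 1970 × 1270 / (1450 × 3330) = 0.5182 d⁻¹.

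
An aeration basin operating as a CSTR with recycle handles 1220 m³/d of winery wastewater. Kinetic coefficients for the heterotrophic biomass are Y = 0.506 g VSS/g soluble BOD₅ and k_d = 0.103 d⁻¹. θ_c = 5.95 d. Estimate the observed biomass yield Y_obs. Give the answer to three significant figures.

The observed yield is Y_obs = Y/(1 + k_d·θ_c) = 0.506 / (1 + 0.103 × 5.95) = 0.506 / 1.613 = 0.3137 g VSS per g soluble BOD₅ removed.

Y_obs ≈ 0.314 g VSS/g soluble BOD₅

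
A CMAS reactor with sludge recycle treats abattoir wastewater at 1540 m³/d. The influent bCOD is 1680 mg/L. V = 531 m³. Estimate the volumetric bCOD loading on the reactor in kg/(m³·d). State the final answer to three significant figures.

L_v = Q S₀ / V = 1540 × 1680 × 10⁻³ / 531.0 = 4.872 kg/(m³·d).

L_v ≈ 4.87 kg bCOD/(m³·d)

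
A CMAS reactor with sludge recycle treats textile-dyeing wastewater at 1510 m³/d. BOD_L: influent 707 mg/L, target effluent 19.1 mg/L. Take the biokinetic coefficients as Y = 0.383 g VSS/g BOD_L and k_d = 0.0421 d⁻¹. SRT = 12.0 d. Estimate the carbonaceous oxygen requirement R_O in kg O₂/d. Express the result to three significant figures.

R_O ≈ 663 kg O₂/d

Y_obs = Y / (1 + k_d θ_c) = 0.383 / (1 + 0.0421 × 12.0) = 0.383 / 1.505 = 0.2545.
Mass of BOD_L removed per day: Q(S₀ − S) = 1510 × 687.9 g/m³ = 1039 kg/d.
Net sludge production P_X = 0.2545 × 1039 = 264.3 kg VSS/d.
Carbonaceous O₂ demand = substrate oxidised − cell-mass equivalent = 1039 − 1.42 × 264.3 = 663.4 kg O₂/d.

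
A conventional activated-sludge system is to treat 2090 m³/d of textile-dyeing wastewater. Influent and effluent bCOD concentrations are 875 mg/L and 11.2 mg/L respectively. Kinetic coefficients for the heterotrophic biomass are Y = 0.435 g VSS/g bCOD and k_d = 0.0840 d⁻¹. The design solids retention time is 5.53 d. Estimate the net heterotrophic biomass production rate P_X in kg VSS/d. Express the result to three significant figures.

P_X ≈ 536 kg VSS/d

Correct the yield for decay: Y_obs = Y/(1 + k_d θ_c) = 0.435 / (1 + 0.0840 × 5.53) = 0.435 / 1.465 = 0.2970.
Q·(S₀ − S) = 2090 × (875 − 11.2) × 10⁻³ = 1805 kg/d removed.
So the net sludge growth is P_X = 0.2970 × 1805 = 536.2 kg VSS/d.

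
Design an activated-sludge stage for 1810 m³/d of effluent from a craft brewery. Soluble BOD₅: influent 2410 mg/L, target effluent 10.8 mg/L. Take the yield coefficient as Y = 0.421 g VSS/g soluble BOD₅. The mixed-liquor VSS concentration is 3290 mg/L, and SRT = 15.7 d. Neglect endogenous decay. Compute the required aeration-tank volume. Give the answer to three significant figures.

V ≈ 8720 m³

With k_d = 0 the design equation reduces to V = Y Q (S₀−S) θ_c / X = 0.421 × 1810 × (2410 − 10.8) × 15.7 / 3290 = 8724 m³.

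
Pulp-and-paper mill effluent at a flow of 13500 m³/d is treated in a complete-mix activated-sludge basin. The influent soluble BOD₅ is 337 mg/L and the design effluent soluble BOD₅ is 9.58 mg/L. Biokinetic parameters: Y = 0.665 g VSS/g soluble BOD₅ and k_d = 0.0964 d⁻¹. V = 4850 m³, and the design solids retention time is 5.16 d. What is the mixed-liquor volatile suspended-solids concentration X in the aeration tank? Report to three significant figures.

Solving the biomass balance for X: X = Y Q (S₀−S) θ_c / [V (1+k_d θ_c)] = 0.665 × 13500 × (337 − 9.58) × 5.16 / [4850 × (1 + 0.0964 × 5.16)] = 2088 mg/L.

X ≈ 2090 mg/L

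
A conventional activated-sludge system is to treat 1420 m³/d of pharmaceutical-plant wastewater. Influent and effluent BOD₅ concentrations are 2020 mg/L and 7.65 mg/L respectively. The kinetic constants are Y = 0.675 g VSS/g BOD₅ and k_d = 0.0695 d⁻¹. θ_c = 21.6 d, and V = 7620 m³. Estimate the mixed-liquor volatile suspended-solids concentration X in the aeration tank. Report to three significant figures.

Solving the biomass balance for X: X = Y Q (S₀−S) θ_c / [V (1+k_d θ_c)] = 0.675 × 1420 × (2020 − 7.65) × 21.6 / [7620 × (1 + 0.0695 × 21.6)] = 2186 mg/L.

X ≈ 2190 mg/L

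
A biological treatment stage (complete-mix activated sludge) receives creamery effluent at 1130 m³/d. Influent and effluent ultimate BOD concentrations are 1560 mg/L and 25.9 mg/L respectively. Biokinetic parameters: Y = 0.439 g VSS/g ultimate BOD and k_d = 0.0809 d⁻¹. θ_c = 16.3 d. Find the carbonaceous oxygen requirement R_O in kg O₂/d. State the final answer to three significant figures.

R_O ≈ 1270 kg O₂/d

Observed yield with endogenous decay: Y_obs = Y / (1 + k_d·θ_c) = 0.439 / (1 + 0.0809 × 16.3) = 0.439 / 2.319 = 0.1893 g VSS/g ultimate BOD.
Mass of ultimate BOD removed per day: Q(S₀ − S) = 1130 × 1534 g/m³ = 1734 kg/d.
Biomass synthesised: P_X = Y_obs × 1734 = 328.2 kg VSS/d.
Carbonaceous O₂ demand = substrate oxidised − cell-mass equivalent = 1734 − 1.42 × 328.2 = 1267 kg O₂/d.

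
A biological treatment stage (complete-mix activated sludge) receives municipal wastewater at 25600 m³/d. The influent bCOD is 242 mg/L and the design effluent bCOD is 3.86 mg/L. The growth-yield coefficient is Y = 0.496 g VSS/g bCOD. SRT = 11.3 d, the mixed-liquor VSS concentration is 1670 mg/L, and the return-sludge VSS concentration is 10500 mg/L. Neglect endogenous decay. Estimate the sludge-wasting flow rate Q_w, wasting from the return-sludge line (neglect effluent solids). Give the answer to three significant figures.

V·X = Y·Q·ΔS·θ_c gives V = 0.496 × 25600 × (242 − 3.86) × 11.3 / 1670 = 20460 m³.
θ_c = V·X/(Q_w·X_r) when wasting from the recycle, so Q_w = V·X/(θ_c·X_r) = 20460 × 1670 / (11.3 × 10500) = 288.0 m³/d.

Q_w ≈ 288 m³/d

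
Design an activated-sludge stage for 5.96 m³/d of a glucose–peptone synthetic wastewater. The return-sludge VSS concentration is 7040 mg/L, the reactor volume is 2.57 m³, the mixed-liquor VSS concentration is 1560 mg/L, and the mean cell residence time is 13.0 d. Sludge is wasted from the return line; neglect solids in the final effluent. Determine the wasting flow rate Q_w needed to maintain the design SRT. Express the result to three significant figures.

Q_w ≈ 0.0438 m³/d

Wasting from the return line (neglecting effluent solids): Q_w = V·X / (θ_c·X_r) = 2.570 × 1560 / (13.0 × 7040) = 0.04381 m³/d.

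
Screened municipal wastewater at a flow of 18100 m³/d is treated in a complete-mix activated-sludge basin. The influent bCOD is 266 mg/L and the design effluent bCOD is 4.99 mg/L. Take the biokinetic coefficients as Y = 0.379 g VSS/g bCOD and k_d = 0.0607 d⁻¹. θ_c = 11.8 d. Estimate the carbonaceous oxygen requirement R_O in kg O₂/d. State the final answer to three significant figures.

R_O ≈ 3240 kg O₂/d

The observed yield is Y_obs = Y/(1 + k_d·θ_c) = 0.379 / (1 + 0.0607 × 11.8) = 0.379 / 1.716 = 0.2208 g VSS per g bCOD removed.
ΔS = 266 − 4.99 = 261.0 mg/L, so the substrate removal rate is 18100 × 261.0/1000 = 4724 kg bCOD/d.
Net sludge production P_X = 0.2208 × 4724 = 1043 kg VSS/d.
R_O = Q·ΔS − 1.42 P_X = 4724 − 1481 = 3243 kg O₂/d.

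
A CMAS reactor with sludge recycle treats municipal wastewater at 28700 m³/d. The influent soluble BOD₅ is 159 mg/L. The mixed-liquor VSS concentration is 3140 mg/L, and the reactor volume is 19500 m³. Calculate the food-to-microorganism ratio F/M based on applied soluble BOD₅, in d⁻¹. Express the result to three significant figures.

F/M = Q·S₀ / (V·X) = 28700 × 159 / (19500 × 3140) = 0.07453 g soluble BOD₅·(g VSS·d)⁻¹.

F/M ≈ 0.0745 d⁻¹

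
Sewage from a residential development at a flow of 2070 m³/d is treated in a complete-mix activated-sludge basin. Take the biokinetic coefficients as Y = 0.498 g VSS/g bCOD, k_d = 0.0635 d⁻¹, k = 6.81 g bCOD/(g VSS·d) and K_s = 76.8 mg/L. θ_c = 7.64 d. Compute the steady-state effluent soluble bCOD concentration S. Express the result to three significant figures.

S ≈ 4.67 mg/L

For a completely mixed reactor with recycle the Lawrence–McCarty relation gives S = K_s·(1 + k_d·θ_c) / [θ_c·(Y·k − k_d) − 1] = 76.8 × (1 + 0.0635 × 7.64) / [7.64 × (0.498 × 6.81 − 0.0635) − 1] = 114.1 / 24.43 = 4.670 mg/L.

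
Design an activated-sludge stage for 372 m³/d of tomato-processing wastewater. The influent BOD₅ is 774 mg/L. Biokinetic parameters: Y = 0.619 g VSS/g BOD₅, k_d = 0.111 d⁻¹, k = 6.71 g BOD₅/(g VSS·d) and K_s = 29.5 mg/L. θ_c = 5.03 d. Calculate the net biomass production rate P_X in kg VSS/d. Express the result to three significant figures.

Effluent substrate depends only on kinetics and SRT: S = K_s(1 + k_d θ_c) / [θ_c(Yk − k_d) − 1] = 29.5 × (1 + 0.111 × 5.03) / [5.03 × (0.619 × 6.71 − 0.111) − 1] = 45.97 / 19.33 = 2.378 mg/L.
Observed yield with endogenous decay: Y_obs = Y / (1 + k_d·θ_c) = 0.619 / (1 + 0.111 × 5.03) = 0.619 / 1.558 = 0.3972 g VSS/g BOD₅.
ΔS = 774 − 2.38 = 771.6 mg/L, so the substrate removal rate is 372 × 771.6/1000 = 287.0 kg BOD₅/d.
Biomass produced: P_X = Y_obs·Q·ΔS = 0.3972 × 287.0 ≈ 114.0 kg VSS/d.

P_X ≈ 114 kg VSS/d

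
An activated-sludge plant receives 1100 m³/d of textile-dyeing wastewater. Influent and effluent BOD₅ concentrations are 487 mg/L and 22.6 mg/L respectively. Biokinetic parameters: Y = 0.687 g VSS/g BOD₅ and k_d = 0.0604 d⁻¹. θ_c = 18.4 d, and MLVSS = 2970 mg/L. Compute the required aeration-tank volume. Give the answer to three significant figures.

From the SRT design equation V = Y Q (S₀−S) θ_c / [X (1 + k_d θ_c)] = 0.687 × 1100 × (487 − 22.6) × 18.4 / [2970 × (1 + 0.0604 × 18.4)] = 6.46×10^6 / 6271 = 1030 m³.

V ≈ 1030 m³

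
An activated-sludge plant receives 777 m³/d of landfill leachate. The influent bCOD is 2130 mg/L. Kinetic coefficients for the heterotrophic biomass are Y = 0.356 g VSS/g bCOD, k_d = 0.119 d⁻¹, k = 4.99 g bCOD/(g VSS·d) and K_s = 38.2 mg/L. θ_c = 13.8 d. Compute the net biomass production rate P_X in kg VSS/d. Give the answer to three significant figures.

P_X ≈ 223 kg VSS/d

For a completely mixed reactor with recycle the Lawrence–McCarty relation gives S = K_s·(1 + k_d·θ_c) / [θ_c·(Y·k − k_d) − 1] = 38.2 × (1 + 0.119 × 13.8) / [13.8 × (0.356 × 4.99 − 0.119) − 1] = 100.9 / 21.87 = 4.615 mg/L.
Y_obs = Y / (1 + k_d θ_c) = 0.356 / (1 + 0.119 × 13.8) = 0.356 / 2.642 = 0.1347.
Q·(S₀ − S) = 777 × (2130 − 4.61) × 10⁻³ = 1651 kg/d removed.
Net biomass production P_X = Y_obs × Q·(S₀ − S) = 0.1347 × 1651 = 222.5 kg VSS/d.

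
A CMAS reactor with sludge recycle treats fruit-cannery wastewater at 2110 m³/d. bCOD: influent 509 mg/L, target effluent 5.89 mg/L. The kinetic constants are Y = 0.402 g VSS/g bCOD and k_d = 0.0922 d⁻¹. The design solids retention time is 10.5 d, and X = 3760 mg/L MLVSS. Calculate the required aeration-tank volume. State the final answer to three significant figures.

V ≈ 606 m³

Rearranging the biomass balance for a CMAS with decay, V = Y·Q·ΔS·θ_c / [X·(1+k_d θ_c)] = 0.402 × 2110 × (509 − 5.89) × 10.5 / [3760 × (1 + 0.0922 × 10.5)] = 4.48×10^6 / 7400 = 605.5 m³.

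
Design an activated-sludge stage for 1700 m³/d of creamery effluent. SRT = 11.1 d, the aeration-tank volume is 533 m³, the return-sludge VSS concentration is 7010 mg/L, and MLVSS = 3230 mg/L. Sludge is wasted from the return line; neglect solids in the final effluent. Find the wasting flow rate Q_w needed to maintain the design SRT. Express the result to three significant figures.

Wasting from the return line (neglecting effluent solids): Q_w = V·X / (θ_c·X_r) = 533.0 × 3230 / (11.1 × 7010) = 22.13 m³/d.

Q_w ≈ 22.1 m³/d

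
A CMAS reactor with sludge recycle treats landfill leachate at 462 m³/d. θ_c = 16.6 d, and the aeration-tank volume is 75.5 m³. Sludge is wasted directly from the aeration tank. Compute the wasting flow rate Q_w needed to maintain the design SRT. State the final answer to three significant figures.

Q_w ≈ 4.55 m³/d

Wasting from the aeration tank: Q_w = V / θ_c = 75.50 / 16.6 = 4.548 m³/d.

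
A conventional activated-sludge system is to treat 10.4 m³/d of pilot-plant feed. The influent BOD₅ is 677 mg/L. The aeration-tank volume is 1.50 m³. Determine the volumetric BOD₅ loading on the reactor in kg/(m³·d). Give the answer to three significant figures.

L_v ≈ 4.69 kg BOD₅/(m³·d)

L_v = Q S₀ / V = 10.4 × 677 × 10⁻³ / 1.500 = 4.694 kg/(m³·d).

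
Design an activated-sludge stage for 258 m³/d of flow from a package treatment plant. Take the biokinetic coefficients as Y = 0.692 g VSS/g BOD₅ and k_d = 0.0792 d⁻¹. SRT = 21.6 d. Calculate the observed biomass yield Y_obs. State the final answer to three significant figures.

Y_obs ≈ 0.255 g VSS/g BOD₅

Correct the yield for decay: Y_obs = Y/(1 + k_d θ_c) = 0.692 / (1 + 0.0792 × 21.6) = 0.692 / 2.711 = 0.2553.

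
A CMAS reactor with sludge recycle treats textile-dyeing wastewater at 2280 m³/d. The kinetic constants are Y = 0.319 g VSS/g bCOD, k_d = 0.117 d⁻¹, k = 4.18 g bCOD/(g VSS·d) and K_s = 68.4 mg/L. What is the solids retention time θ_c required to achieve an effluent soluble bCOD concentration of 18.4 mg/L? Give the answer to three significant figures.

Specific growth rate at S = 18.4 mg/L: μ = YkS/(K_s+S) = 0.319·4.18·18.4/(68.4+18.4) = 0.2827 d⁻¹.
Then 1/θ_c = μ − k_d = 0.2827 − 0.117 = 0.1657 d⁻¹, giving θ_c = 6.036 d.

θ_c ≈ 6.04 d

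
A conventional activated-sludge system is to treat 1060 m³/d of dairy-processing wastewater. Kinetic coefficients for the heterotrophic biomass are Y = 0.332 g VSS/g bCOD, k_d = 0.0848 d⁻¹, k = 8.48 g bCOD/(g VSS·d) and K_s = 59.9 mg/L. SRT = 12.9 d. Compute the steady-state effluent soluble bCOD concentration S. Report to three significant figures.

S ≈ 3.66 mg/L

From the Monod/SRT balance for a CMAS, S = K_s·(1+k_d θ_c)/[θ_c·(Y k − k_d) − 1] = 59.9 × (1 + 0.0848 × 12.9) / [12.9 × (0.332 × 8.48 − 0.0848) − 1] = 125.4 / 34.22 = 3.665 mg/L.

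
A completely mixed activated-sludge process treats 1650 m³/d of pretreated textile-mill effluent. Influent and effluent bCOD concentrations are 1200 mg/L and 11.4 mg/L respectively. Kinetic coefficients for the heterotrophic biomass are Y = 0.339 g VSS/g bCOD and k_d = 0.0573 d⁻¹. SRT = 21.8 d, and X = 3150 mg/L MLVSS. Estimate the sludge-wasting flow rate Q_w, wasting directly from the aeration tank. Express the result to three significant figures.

Steady-state biomass mass balance: V·X·(1 + k_d·θ_c) = Y·Q·(S₀ − S)·θ_c, so V = 0.339 × 1650 × (1200 − 11.4) × 21.8 / [3150 × (1 + 0.0573 × 21.8)] = 1.45×10^7 / 7085 = 2046 m³.
With mixed-liquor wasting, θ_c = V/Q_w, so Q_w = V/θ_c = 2046/21.8 = 93.84 m³/d.

Q_w ≈ 93.8 m³/d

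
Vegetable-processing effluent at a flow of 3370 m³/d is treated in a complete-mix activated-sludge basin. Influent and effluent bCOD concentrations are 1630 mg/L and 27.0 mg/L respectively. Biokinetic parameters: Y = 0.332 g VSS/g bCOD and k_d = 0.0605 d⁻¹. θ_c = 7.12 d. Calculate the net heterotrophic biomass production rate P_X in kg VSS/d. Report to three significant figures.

The observed yield is Y_obs = Y/(1 + k_d·θ_c) = 0.332 / (1 + 0.0605 × 7.12) = 0.332 / 1.431 = 0.2320 g VSS per g bCOD removed.
ΔS = 1630 − 27.0 = 1603 mg/L, so the substrate removal rate is 3370 × 1603/1000 = 5402 kg bCOD/d.
Biomass produced: P_X = Y_obs·Q·ΔS = 0.2320 × 5402 ≈ 1254 kg VSS/d.

P_X ≈ 1250 kg VSS/d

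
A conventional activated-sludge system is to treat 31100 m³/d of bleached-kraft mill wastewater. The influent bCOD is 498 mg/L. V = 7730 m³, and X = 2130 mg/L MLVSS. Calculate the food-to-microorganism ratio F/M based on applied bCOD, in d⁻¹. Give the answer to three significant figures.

F/M ≈ 0.941 d⁻¹

Food-to-microorganism ratio F/M = Q S₀ / (V X) = 31100 × 498 / (7730 × 2130) = 0.9407 d⁻¹.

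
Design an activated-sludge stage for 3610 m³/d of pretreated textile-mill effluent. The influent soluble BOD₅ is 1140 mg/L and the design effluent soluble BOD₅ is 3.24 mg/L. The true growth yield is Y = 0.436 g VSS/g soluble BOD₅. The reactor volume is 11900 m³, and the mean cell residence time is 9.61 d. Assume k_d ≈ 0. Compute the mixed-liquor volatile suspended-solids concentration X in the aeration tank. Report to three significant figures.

X ≈ 1440 mg/L

X = Y·Q·ΔS·θ_c / V = 0.436 × 3610 × (1140 − 3.24) × 9.61 / 11900 = 1445 mg/L.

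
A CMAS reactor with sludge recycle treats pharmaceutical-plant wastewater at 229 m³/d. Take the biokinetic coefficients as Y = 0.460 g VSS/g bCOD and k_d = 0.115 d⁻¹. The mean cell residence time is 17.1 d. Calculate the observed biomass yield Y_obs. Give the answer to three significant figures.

Y_obs = Y / (1 + k_d θ_c) = 0.460 / (1 + 0.115 × 17.1) = 0.460 / 2.967 = 0.1551.

Y_obs ≈ 0.155 g VSS/g bCOD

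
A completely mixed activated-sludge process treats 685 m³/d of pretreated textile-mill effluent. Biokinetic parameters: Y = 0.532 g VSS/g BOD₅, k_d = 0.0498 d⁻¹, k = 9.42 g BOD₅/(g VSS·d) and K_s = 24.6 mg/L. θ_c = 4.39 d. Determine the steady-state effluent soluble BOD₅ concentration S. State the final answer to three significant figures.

Effluent substrate depends only on kinetics and SRT: S = K_s(1 + k_d θ_c) / [θ_c(Yk − k_d) − 1] = 24.6 × (1 + 0.0498 × 4.39) / [4.39 × (0.532 × 9.42 − 0.0498) − 1] = 29.98 / 20.78 = 1.443 mg/L.

S ≈ 1.44 mg/L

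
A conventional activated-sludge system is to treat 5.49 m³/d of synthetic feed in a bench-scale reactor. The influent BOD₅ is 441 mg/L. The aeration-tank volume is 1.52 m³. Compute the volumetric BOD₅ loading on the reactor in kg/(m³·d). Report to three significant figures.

Applied BOD₅ load per unit volume = Q·S₀/V = (5.49 × 441/1000)/1.520 = 1.593 kg BOD₅·m⁻³·d⁻¹.

L_v ≈ 1.59 kg BOD₅/(m³·d)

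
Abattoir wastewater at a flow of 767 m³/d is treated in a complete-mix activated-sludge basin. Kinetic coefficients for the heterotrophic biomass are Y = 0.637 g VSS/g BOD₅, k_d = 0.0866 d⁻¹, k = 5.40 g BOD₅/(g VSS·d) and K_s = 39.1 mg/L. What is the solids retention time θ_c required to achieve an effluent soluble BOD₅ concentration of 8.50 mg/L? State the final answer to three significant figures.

θ_c ≈ 1.90 d

At the target effluent, Y k S/(K_s+S) = 0.637×5.40×8.50/47.60 = 0.6143 d⁻¹.
Then 1/θ_c = μ − k_d = 0.6143 − 0.0866 = 0.5277 d⁻¹, giving θ_c = 1.895 d.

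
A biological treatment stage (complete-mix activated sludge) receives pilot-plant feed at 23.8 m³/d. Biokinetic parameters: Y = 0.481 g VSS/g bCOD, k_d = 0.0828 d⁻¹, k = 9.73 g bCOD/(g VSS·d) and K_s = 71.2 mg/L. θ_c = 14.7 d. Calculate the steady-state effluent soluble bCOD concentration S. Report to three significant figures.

For a completely mixed reactor with recycle the Lawrence–McCarty relation gives S = K_s·(1 + k_d·θ_c) / [θ_c·(Y·k − k_d) − 1] = 71.2 × (1 + 0.0828 × 14.7) / [14.7 × (0.481 × 9.73 − 0.0828) − 1] = 157.9 / 66.58 = 2.371 mg/L.

S ≈ 2.37 mg/L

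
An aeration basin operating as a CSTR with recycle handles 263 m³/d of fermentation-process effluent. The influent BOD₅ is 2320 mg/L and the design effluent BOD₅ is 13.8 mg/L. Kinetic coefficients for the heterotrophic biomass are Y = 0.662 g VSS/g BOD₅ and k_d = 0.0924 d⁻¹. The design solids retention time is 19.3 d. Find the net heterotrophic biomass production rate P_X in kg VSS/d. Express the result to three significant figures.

P_X ≈ 144 kg VSS/d

Observed yield with endogenous decay: Y_obs = Y / (1 + k_d·θ_c) = 0.662 / (1 + 0.0924 × 19.3) = 0.662 / 2.783 = 0.2378 g VSS/g BOD₅.
Substrate removed = Q·(S₀ − S) = 263 m³/d × (2320 − 13.8) g/m³ = 6.07×10^5 g/d = 606.5 kg/d.
Net biomass production P_X = Y_obs × Q·(S₀ − S) = 0.2378 × 606.5 = 144.3 kg VSS/d.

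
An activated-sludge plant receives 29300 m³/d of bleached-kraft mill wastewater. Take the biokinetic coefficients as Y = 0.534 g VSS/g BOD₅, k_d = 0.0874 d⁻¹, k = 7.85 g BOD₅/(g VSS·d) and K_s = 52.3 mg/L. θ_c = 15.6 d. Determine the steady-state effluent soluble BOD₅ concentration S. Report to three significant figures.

S ≈ 1.96 mg/L

For a completely mixed reactor with recycle the Lawrence–McCarty relation gives S = K_s·(1 + k_d·θ_c) / [θ_c·(Y·k − k_d) − 1] = 52.3 × (1 + 0.0874 × 15.6) / [15.6 × (0.534 × 7.85 − 0.0874) − 1] = 123.6 / 63.03 = 1.961 mg/L.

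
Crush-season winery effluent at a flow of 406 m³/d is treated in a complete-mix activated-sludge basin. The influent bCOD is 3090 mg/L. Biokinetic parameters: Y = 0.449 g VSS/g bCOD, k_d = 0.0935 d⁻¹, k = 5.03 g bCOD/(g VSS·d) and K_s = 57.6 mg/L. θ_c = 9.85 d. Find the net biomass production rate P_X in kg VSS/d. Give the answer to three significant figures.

Effluent substrate depends only on kinetics and SRT: S = K_s(1 + k_d θ_c) / [θ_c(Yk − k_d) − 1] = 57.6 × (1 + 0.0935 × 9.85) / [9.85 × (0.449 × 5.03 − 0.0935) − 1] = 110.6 / 20.32 = 5.444 mg/L.
The observed yield is Y_obs = Y/(1 + k_d·θ_c) = 0.449 / (1 + 0.0935 × 9.85) = 0.449 / 1.921 = 0.2337 g VSS per g bCOD removed.
Q·(S₀ − S) = 406 × (3090 − 5.44) × 10⁻³ = 1252 kg/d removed.
P_X = Y_obs · Q(S₀ − S) = 0.2337 × 1252 = 292.7 kg VSS/d.

P_X ≈ 293 kg VSS/d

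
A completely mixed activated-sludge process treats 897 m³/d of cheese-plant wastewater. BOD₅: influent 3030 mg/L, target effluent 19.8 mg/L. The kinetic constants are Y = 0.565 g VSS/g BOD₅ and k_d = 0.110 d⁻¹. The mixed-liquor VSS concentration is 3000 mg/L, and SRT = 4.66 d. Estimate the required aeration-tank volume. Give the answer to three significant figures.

From the SRT design equation V = Y Q (S₀−S) θ_c / [X (1 + k_d θ_c)] = 0.565 × 897 × (3030 − 19.8) × 4.66 / [3000 × (1 + 0.110 × 4.66)] = 7.11×10^6 / 4538 = 1567 m³.

V ≈ 1570 m³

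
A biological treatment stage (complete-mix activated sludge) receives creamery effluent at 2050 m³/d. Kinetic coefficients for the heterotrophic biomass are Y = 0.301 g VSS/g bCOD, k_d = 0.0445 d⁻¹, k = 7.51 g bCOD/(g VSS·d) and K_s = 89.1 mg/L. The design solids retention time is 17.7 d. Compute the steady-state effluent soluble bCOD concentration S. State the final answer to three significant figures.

From the Monod/SRT balance for a CMAS, S = K_s·(1+k_d θ_c)/[θ_c·(Y k − k_d) − 1] = 89.1 × (1 + 0.0445 × 17.7) / [17.7 × (0.301 × 7.51 − 0.0445) − 1] = 159.3 / 38.22 = 4.167 mg/L.

S ≈ 4.17 mg/L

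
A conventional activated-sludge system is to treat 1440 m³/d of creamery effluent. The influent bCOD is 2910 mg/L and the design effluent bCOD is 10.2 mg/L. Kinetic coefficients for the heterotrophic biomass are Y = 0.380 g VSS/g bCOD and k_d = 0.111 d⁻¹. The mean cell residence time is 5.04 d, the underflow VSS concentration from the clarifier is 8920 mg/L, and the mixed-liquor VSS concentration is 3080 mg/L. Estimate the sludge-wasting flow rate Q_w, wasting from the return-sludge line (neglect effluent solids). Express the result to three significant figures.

From the SRT design equation V = Y Q (S₀−S) θ_c / [X (1 + k_d θ_c)] = 0.380 × 1440 × (2910 − 10.2) × 5.04 / [3080 × (1 + 0.111 × 5.04)] = 8×10^6 / 4803 = 1665 m³.
Wasting from the return line (neglecting effluent solids): Q_w = V·X / (θ_c·X_r) = 1665 × 3080 / (5.04 × 8920) = 114.1 m³/d.

Q_w ≈ 114 m³/d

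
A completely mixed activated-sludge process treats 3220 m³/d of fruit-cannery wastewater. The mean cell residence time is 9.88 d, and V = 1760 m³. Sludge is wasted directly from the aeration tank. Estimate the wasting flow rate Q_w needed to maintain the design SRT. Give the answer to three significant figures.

For wasting at MLVSS concentration, Q_w = V/θ_c = 1760/9.88 = 178.1 m³/d.

Q_w ≈ 178 m³/d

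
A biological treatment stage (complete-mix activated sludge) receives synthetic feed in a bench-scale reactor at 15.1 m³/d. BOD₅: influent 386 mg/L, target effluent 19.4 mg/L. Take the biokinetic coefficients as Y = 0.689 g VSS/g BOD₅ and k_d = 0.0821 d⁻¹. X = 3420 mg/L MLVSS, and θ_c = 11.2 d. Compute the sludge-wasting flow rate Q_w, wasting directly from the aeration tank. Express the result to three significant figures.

Rearranging the biomass balance for a CMAS with decay, V = Y·Q·ΔS·θ_c / [X·(1+k_d θ_c)] = 0.689 × 15.1 × (386 − 19.4) × 11.2 / [3420 × (1 + 0.0821 × 11.2)] = 4.27×10^4 / 6565 = 6.507 m³.
For wasting at MLVSS concentration, Q_w = V/θ_c = 6.507/11.2 = 0.5810 m³/d.

Q_w ≈ 0.581 m³/d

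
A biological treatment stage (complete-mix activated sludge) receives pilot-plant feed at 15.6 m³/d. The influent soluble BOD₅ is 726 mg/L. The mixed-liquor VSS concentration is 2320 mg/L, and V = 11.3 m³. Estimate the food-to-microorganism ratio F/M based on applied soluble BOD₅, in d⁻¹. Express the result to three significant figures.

Food-to-microorganism ratio F/M = Q S₀ / (V X) = 15.6 × 726 / (11.30 × 2320) = 0.4320 d⁻¹.

F/M ≈ 0.432 d⁻¹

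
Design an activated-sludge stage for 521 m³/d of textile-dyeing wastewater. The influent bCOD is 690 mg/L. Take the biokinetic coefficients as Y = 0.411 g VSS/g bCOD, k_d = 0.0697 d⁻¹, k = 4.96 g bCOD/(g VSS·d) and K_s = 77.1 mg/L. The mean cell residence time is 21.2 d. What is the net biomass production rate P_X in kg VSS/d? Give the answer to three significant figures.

For a completely mixed reactor with recycle the Lawrence–McCarty relation gives S = K_s·(1 + k_d·θ_c) / [θ_c·(Y·k − k_d) − 1] = 77.1 × (1 + 0.0697 × 21.2) / [21.2 × (0.411 × 4.96 − 0.0697) − 1] = 191.0 / 40.74 = 4.689 mg/L.
Correct the yield for decay: Y_obs = Y/(1 + k_d θ_c) = 0.411 / (1 + 0.0697 × 21.2) = 0.411 / 2.478 = 0.1659.
Substrate removed = Q·(S₀ − S) = 521 m³/d × (690 − 4.69) g/m³ = 3.57×10^5 g/d = 357.0 kg/d.
Biomass produced: P_X = Y_obs·Q·ΔS = 0.1659 × 357.0 ≈ 59.23 kg VSS/d.

P_X ≈ 59.2 kg VSS/d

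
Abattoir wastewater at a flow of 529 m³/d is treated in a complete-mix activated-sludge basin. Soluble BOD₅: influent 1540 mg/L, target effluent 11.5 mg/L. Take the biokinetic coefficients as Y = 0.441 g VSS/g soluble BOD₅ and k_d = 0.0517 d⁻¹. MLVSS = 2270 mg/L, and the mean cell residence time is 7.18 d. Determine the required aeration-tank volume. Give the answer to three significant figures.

V ≈ 823 m³

Steady-state biomass mass balance: V·X·(1 + k_d·θ_c) = Y·Q·(S₀ − S)·θ_c, so V = 0.441 × 529 × (1540 − 11.5) × 7.18 / [2270 × (1 + 0.0517 × 7.18)] = 2.56×10^6 / 3113 = 822.5 m³.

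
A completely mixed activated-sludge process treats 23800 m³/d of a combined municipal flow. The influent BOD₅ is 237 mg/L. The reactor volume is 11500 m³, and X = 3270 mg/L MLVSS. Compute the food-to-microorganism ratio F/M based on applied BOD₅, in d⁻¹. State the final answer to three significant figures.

F/M ≈ 0.150 d⁻¹

F/M = Q·S₀ / (V·X) = 23800 × 237 / (11500 × 3270) = 0.1500 g BOD₅·(g VSS·d)⁻¹.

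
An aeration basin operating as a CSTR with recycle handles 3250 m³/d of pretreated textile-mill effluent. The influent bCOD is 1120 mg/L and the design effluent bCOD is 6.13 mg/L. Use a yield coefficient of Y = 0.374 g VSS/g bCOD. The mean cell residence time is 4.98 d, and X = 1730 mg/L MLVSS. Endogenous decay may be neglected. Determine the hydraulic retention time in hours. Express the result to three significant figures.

V·X = Y·Q·ΔS·θ_c gives V = 0.374 × 3250 × (1120 − 6.13) × 4.98 / 1730 = 3897 m³.
HRT = V/Q = 3897 m³ / 3250 m³·d⁻¹ = 1.199 d × 24 = 28.78 h.

τ ≈ 28.8 h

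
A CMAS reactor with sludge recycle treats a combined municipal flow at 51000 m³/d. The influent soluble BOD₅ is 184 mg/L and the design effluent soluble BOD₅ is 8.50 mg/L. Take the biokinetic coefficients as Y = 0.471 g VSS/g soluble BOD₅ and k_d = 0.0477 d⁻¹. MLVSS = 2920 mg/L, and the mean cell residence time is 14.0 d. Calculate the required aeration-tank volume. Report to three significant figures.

V ≈ 12100 m³

From the SRT design equation V = Y Q (S₀−S) θ_c / [X (1 + k_d θ_c)] = 0.471 × 51000 × (184 − 8.50) × 14.0 / [2920 × (1 + 0.0477 × 14.0)] = 5.9×10^7 / 4870 = 12119 m³.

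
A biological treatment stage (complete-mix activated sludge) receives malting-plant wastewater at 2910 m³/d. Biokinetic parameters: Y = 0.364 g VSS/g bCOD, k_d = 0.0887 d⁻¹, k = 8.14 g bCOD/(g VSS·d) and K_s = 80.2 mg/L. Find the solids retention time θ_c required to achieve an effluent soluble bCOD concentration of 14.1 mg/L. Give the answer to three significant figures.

From 1/θ_c = Y·k·S/(K_s + S) − k_d: Y·k·S/(K_s+S) = 0.364 × 8.14 × 14.1 / (80.2 + 14.1) = 0.4430 d⁻¹.
1/θ_c = 0.4430 − 0.0887 = 0.3543 d⁻¹, so θ_c = 2.822 d.

θ_c ≈ 2.82 d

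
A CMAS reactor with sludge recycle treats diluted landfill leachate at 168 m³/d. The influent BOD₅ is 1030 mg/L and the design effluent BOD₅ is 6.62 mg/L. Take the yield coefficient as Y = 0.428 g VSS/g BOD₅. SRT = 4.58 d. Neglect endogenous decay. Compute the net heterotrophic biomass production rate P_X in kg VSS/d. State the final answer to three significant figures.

P_X ≈ 73.6 kg VSS/d

No decay correction is needed, so Y_obs = Y = 0.428.
Substrate removed = Q·(S₀ − S) = 168 m³/d × (1030 − 6.62) g/m³ = 1.72×10^5 g/d = 171.9 kg/d.
Net biomass production P_X = Y_obs × Q·(S₀ − S) = 0.4280 × 171.9 = 73.59 kg VSS/d.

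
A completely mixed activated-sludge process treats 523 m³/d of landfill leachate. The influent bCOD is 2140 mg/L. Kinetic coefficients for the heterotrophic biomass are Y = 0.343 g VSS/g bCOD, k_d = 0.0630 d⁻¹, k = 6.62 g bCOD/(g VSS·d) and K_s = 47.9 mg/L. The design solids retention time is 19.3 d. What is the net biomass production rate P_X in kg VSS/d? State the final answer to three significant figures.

For a completely mixed reactor with recycle the Lawrence–McCarty relation gives S = K_s·(1 + k_d·θ_c) / [θ_c·(Y·k − k_d) − 1] = 47.9 × (1 + 0.0630 × 19.3) / [19.3 × (0.343 × 6.62 − 0.0630) − 1] = 106.1 / 41.61 = 2.551 mg/L.
Y_obs = Y / (1 + k_d θ_c) = 0.343 / (1 + 0.0630 × 19.3) = 0.343 / 2.216 = 0.1548.
Mass of bCOD removed per day: Q(S₀ − S) = 523 × 2137 g/m³ = 1118 kg/d.
Net biomass production P_X = Y_obs × Q·(S₀ − S) = 0.1548 × 1118 = 173.0 kg VSS/d.

P_X ≈ 173 kg VSS/d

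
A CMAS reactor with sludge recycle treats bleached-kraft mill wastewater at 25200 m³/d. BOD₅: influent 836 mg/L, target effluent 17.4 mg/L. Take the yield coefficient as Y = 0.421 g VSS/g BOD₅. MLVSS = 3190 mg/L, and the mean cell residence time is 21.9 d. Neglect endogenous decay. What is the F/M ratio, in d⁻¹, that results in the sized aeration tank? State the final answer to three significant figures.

With k_d = 0 the design equation reduces to V = Y Q (S₀−S) θ_c / X = 0.421 × 25200 × (836 − 17.4) × 21.9 / 3190 = 59622 m³.
Food-to-microorganism ratio F/M = Q S₀ / (V X) = 25200 × 836 / (59622 × 3190) = 0.1108 d⁻¹.

F/M ≈ 0.111 d⁻¹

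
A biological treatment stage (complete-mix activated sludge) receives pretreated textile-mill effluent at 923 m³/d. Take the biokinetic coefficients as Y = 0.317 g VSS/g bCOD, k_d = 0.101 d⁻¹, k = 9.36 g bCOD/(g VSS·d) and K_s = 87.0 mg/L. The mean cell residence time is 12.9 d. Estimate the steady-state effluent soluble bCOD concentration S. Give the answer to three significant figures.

Effluent substrate depends only on kinetics and SRT: S = K_s(1 + k_d θ_c) / [θ_c(Yk − k_d) − 1] = 87.0 × (1 + 0.101 × 12.9) / [12.9 × (0.317 × 9.36 − 0.101) − 1] = 200.4 / 35.97 = 5.570 mg/L.

S ≈ 5.57 mg/L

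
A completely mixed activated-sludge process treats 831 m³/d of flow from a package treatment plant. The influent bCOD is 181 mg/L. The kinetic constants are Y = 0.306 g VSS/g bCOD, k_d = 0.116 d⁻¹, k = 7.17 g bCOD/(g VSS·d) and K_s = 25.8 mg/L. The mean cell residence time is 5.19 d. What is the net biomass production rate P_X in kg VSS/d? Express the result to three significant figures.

P_X ≈ 28.1 kg VSS/d

From the Monod/SRT balance for a CMAS, S = K_s·(1+k_d θ_c)/[θ_c·(Y k − k_d) − 1] = 25.8 × (1 + 0.116 × 5.19) / [5.19 × (0.306 × 7.17 − 0.116) − 1] = 41.33 / 9.785 = 4.224 mg/L.
Y_obs = Y / (1 + k_d θ_c) = 0.306 / (1 + 0.116 × 5.19) = 0.306 / 1.602 = 0.1910.
Mass of bCOD removed per day: Q(S₀ − S) = 831 × 176.8 g/m³ = 146.9 kg/d.
Net biomass production P_X = Y_obs × Q·(S₀ − S) = 0.1910 × 146.9 = 28.06 kg VSS/d.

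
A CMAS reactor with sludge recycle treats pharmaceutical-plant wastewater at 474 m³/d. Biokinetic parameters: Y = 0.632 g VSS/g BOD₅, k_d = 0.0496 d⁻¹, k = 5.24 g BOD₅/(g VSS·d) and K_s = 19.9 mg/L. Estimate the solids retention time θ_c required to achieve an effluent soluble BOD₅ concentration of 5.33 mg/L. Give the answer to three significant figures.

θ_c ≈ 1.54 d

At the target effluent, Y k S/(K_s+S) = 0.632×5.24×5.33/25.23 = 0.6996 d⁻¹.
1/θ_c = 0.6996 − 0.0496 = 0.6500 d⁻¹, so θ_c = 1.538 d.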